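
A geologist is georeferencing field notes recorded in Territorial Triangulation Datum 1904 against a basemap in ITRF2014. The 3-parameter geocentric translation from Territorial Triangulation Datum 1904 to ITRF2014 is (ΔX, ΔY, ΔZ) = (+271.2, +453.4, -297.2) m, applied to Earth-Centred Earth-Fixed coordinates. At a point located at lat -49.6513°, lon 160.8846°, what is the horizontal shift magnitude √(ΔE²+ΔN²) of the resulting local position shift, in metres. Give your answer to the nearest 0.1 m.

The local east axis at (φ, λ) is (−sin λ, cos λ, 0), so ΔE = −sin(160.8846°)·271.2 + cos(160.8846°)·453.4 = -517.21 m.
The local north axis is (−sin φ cos λ, −sin φ sin λ, cos φ), giving ΔN = -195.290 + 113.156 − 192.419 = -274.55 m.
Horizontal magnitude = √(ΔE² + ΔN²) = √((-517.21)² + (-274.55)²) = 585.56 m.

585.6 m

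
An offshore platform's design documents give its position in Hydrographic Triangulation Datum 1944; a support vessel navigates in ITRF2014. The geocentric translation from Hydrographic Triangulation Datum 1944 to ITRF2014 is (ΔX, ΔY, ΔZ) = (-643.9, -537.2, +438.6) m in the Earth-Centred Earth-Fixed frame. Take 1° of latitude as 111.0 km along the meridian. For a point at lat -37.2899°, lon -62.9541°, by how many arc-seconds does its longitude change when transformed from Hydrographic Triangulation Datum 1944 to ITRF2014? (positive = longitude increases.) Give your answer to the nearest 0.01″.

sin φ = -0.605848, cos φ = 0.795580, sin λ = -0.890643, cos λ = 0.454704.
East component: ΔE = −sin λ·ΔX + cos λ·ΔY = −(-0.890643)(-643.9) + (0.454704)(-537.2) = -817.75 m.
1° of latitude spans 111000 m; at latitude φ, 1° of longitude spans that × cos φ = 88309.4 m, so Δλ = -817.75 / 88309.4 × 3600 = -33.336″.

Δλ = -33.34″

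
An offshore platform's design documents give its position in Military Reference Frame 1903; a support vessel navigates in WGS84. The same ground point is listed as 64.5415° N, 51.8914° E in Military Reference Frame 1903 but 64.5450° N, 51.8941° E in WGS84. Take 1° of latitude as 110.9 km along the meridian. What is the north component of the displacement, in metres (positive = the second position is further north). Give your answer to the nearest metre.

ΔN = 388 m

Δφ = 64.5450° − 64.5415° = +0.0035°; Δλ = 51.8941° − 51.8914° = +0.0027°.
ΔN = Δφ × 110900 = 388.2 m; ΔE = Δλ × 110900 × cos(64.5415°) = +0.0027 × 110900 × 0.429857 = 128.7 m.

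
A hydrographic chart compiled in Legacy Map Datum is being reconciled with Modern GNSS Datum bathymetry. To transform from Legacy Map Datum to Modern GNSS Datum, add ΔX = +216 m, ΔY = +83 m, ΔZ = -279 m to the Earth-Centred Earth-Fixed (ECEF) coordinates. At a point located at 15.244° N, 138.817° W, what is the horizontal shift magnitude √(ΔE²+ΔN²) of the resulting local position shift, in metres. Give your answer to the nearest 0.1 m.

The local east axis at (φ, λ) is (−sin λ, cos λ, 0), so ΔE = −sin(-138.817°)·216 + cos(-138.817°)·83 = 79.76 m.
The local north axis is (−sin φ cos λ, −sin φ sin λ, cos φ), giving ΔN = 42.743 + 14.370 − 269.183 = -212.07 m.
Horizontal magnitude = √(ΔE² + ΔN²) = √(79.76² + (-212.07)²) = 226.57 m.

226.6 m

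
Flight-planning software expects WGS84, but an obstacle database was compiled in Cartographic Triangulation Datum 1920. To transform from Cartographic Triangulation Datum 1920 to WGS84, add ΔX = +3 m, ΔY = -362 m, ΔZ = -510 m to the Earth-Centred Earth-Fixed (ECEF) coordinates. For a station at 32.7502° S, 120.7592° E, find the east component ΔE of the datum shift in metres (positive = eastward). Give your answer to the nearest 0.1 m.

At φ = -32.7502°, λ = 120.7592°: sin φ = -0.540977, cos φ = 0.841037, sin λ = 0.859324, cos λ = -0.511431.
ΔE = −sin λ·ΔX + cos λ·ΔY = −(0.859324)·(3) + (-0.511431)·(-362) = 182.56 m.

ΔE = 182.6 m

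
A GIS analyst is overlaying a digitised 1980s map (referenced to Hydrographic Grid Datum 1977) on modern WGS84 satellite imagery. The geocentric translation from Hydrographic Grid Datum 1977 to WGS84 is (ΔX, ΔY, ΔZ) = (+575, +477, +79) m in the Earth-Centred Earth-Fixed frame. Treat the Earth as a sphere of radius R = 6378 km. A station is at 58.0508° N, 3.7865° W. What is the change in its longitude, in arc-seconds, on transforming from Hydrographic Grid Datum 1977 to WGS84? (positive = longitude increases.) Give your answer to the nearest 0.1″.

Δλ = 31.4″

sin φ = 0.848518, cos φ = 0.529167, sin λ = -0.066039, cos λ = 0.997817.
East component: ΔE = −sin λ·ΔX + cos λ·ΔY = −(-0.066039)(575) + (0.997817)(477) = 513.93 m.
1° of latitude spans πR/180 = 111317 m; at latitude φ, 1° of longitude spans that × cos φ = 58905.4 m, so Δλ = 513.93 / 58905.4 × 3600 = 31.409″.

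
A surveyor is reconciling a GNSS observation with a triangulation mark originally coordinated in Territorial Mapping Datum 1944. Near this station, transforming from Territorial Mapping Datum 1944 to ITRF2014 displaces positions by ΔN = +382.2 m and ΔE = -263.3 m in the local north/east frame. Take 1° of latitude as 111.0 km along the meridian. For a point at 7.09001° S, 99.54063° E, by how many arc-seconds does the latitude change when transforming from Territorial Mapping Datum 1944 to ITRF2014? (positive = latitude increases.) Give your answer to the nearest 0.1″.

Δφ = 12.4″

1° of latitude = 111.0 km, so Δφ = 382.2 / 111000 = 0.0034432° = 12.396″.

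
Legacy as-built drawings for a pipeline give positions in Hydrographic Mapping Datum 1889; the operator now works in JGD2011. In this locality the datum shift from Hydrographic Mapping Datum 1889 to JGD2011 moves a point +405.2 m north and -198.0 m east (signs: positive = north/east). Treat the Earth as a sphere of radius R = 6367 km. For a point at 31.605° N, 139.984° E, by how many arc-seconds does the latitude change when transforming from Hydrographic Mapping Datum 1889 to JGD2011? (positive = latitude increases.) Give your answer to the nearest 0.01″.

Δφ = 13.13″

On a sphere of radius R, 1 rad of latitude = R, so Δφ = ΔN / R = 405.2 / 6367000 = 6.3641e-05 rad = 13.127″.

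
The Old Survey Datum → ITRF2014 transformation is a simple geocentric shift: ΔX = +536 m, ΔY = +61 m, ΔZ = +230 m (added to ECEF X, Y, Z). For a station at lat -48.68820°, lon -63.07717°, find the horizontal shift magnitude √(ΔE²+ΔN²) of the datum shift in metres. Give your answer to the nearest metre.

The local east axis at (φ, λ) is (−sin λ, cos λ, 0), so ΔE = −sin(-63.07717°)·536 + cos(-63.07717°)·61 = 505.53 m.
The local north axis is (−sin φ cos λ, −sin φ sin λ, cos φ), giving ΔN = 182.295 − 40.853 + 151.836 = 293.28 m.
Horizontal magnitude = √(ΔE² + ΔN²) = √(505.53² + 293.28²) = 584.44 m.

584 m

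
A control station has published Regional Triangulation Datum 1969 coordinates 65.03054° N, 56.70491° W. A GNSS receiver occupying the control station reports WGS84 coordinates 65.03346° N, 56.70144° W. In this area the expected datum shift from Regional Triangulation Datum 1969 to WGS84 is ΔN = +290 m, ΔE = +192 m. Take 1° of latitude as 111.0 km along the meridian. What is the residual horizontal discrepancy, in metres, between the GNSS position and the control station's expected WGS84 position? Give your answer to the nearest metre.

45 m

Observed coordinate differences: Δφ = +0.00292°, Δλ = +0.00347°.
Converting to metres (1° lat = 111000 m, cos φ = 0.422135): observed ΔN = 324.1 m, observed ΔE = 162.6 m.
Subtracting the expected shift leaves a residual of 324.1 − (290) = 34.1 m north and 162.6 − (192) = -29.4 m east.
Residual distance = √(34.1² + (-29.4)²) = 45.0 m.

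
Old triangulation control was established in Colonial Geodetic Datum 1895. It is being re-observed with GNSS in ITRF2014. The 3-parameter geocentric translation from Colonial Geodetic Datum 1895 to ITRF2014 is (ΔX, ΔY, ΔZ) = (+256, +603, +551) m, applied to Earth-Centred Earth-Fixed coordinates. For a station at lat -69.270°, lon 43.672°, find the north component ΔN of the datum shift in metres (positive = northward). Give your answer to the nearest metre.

ΔN = 758 m

At φ = -69.270°, λ = 43.672°: sin φ = -0.935259, cos φ = 0.353965, sin λ = 0.690529, cos λ = 0.723305.
ΔN = −sin φ cos λ·ΔX − sin φ sin λ·ΔY + cos φ·ΔZ = −(-0.935259)(0.723305)(256) − (-0.935259)(0.690529)(603) + (0.353965)(551) = 757.64 m.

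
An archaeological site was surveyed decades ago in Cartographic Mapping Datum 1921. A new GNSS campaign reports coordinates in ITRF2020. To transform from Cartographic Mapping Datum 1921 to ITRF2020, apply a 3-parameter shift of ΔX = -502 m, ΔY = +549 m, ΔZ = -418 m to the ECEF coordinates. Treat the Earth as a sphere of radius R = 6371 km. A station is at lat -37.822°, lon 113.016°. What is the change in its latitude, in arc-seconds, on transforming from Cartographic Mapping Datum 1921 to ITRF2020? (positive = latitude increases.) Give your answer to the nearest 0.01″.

Δφ = 3.24″

sin φ = -0.613210, cos φ = 0.789920, sin λ = 0.920396, cos λ = -0.390988.
North component: ΔN = −sin φ cos λ·ΔX − sin φ sin λ·ΔY + cos φ·ΔZ = −(-0.613210)(-0.390988)(-502) − (-0.613210)(0.920396)(549) + (0.789920)(-418) = 100.03 m.
1° of latitude spans πR/180 = 111195 m, so Δφ = 100.03 / 111195 × 3600 = 3.238″.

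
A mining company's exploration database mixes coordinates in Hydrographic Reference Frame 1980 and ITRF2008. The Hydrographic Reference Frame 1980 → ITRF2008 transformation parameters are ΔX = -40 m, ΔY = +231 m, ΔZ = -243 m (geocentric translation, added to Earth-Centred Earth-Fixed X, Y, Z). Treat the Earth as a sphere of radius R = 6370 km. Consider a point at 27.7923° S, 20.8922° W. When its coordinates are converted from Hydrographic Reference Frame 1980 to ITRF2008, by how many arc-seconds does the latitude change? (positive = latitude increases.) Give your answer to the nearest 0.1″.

sin φ = -0.466268, cos φ = 0.884644, sin λ = -0.356611, cos λ = 0.934253.
North component: ΔN = −sin φ cos λ·ΔX − sin φ sin λ·ΔY + cos φ·ΔZ = −(-0.466268)(0.934253)(-40) − (-0.466268)(-0.356611)(231) + (0.884644)(-243) = -270.80 m.
1° of latitude spans πR/180 = 111177 m, so Δφ = -270.80 / 111177 × 3600 = -8.769″.

Δφ = -8.8″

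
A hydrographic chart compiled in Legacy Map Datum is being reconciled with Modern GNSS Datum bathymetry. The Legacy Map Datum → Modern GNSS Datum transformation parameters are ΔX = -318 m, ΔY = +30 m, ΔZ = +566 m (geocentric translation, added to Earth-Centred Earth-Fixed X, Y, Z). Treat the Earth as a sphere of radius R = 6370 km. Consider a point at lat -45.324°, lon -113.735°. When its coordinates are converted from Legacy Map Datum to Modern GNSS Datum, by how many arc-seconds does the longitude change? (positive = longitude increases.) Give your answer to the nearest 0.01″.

Δλ = -13.96″

sin φ = -0.711094, cos φ = 0.703097, sin λ = -0.915417, cos λ = -0.402507.
East component: ΔE = −sin λ·ΔX + cos λ·ΔY = −(-0.915417)(-318) + (-0.402507)(30) = -303.18 m.
1° of latitude spans πR/180 = 111177 m; at latitude φ, 1° of longitude spans that × cos φ = 78168.5 m, so Δλ = -303.18 / 78168.5 × 3600 = -13.963″.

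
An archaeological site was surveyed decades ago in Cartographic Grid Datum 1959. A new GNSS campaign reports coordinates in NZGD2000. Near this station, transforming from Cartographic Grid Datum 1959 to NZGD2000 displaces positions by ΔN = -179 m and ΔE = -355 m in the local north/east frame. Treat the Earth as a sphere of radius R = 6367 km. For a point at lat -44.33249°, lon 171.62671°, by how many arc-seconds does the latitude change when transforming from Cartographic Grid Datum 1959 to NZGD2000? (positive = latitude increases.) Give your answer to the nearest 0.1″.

Δφ = -5.8″

On a sphere of radius R, 1 rad of latitude = R, so Δφ = ΔN / R = -179.0 / 6367000 = -2.8114e-05 rad = -5.799″.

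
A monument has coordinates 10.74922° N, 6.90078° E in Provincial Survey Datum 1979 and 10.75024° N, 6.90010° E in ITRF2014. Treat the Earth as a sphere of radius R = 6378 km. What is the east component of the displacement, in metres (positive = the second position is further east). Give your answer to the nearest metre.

Δφ = 10.75024° − 10.74922° = +0.00102°; Δλ = 6.90010° − 6.90078° = -0.00068°.
1° along a meridian = πR/180 = 111317 m.
ΔN = Δφ × 111317 = 113.5 m; ΔE = Δλ × 111317 × cos(10.74922°) = -0.00068 × 111317 × 0.982453 = -74.4 m.

ΔE = -74 m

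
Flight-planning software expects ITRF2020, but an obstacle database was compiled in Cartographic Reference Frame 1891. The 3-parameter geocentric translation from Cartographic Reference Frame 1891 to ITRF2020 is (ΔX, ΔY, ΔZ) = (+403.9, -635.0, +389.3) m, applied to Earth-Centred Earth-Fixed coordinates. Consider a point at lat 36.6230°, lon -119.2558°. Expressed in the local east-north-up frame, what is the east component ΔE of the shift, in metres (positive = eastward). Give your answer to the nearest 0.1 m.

The local east axis at (φ, λ) is (−sin λ, cos λ, 0), so ΔE = −sin(-119.2558°)·403.9 + cos(-119.2558°)·(-635.0) = 662.71 m.

ΔE = 662.7 m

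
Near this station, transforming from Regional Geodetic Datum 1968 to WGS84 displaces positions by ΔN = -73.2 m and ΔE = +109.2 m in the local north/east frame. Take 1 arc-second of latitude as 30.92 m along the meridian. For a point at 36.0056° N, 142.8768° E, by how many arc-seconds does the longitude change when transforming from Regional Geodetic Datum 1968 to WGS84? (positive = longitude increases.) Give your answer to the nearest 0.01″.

Δλ = 4.37″

At latitude 36.0056°, cos φ = 0.808960.
1″ of longitude at this latitude = 30.92 × cos φ = 25.0130 m, so Δλ = 109.2 / 25.0130 = 4.366″.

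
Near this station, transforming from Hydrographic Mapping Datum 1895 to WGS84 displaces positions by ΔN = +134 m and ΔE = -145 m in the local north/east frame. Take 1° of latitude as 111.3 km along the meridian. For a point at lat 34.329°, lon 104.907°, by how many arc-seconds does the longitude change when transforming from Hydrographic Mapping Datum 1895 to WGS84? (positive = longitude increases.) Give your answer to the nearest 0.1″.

Δλ = -5.7″

At latitude 34.329°, cos φ = 0.825813.
1° of longitude at this latitude = 111.3 × cos φ = 91.91 km, so Δλ = -145.0 / 91913.0 = -0.0015776° = -5.679″.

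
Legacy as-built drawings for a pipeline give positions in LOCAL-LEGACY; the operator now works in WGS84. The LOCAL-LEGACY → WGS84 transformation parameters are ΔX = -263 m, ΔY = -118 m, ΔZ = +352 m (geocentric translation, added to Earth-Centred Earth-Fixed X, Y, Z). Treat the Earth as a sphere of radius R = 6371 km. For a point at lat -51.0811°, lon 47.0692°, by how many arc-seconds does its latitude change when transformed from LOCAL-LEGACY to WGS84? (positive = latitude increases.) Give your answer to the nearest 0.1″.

Δφ = 0.5″

sin φ = -0.778036, cos φ = 0.628220, sin λ = 0.732177, cos λ = 0.681115.
North component: ΔN = −sin φ cos λ·ΔX − sin φ sin λ·ΔY + cos φ·ΔZ = −(-0.778036)(0.681115)(-263) − (-0.778036)(0.732177)(-118) + (0.628220)(352) = 14.54 m.
1° of latitude spans πR/180 = 111195 m, so Δφ = 14.54 / 111195 × 3600 = 0.471″.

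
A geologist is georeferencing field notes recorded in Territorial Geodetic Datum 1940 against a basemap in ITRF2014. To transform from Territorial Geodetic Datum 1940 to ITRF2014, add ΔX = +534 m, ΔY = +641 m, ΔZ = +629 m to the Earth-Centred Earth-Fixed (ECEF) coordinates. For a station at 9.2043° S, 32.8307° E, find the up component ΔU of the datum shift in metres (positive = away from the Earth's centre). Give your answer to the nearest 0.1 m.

The local up (radial) axis is (cos φ cos λ, cos φ sin λ, sin φ), giving ΔU = 442.930 + 343.049 − 100.612 = 685.37 m.

ΔU = 685.4 m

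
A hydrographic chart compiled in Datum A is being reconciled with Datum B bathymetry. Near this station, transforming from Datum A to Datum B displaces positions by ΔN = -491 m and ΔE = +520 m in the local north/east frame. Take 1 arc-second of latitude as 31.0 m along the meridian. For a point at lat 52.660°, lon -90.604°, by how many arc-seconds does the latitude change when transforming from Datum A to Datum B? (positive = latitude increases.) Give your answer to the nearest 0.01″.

Δφ = -15.84″

1″ of latitude = 31.00 m, so Δφ = -491.0 / 31.00 = -15.839″.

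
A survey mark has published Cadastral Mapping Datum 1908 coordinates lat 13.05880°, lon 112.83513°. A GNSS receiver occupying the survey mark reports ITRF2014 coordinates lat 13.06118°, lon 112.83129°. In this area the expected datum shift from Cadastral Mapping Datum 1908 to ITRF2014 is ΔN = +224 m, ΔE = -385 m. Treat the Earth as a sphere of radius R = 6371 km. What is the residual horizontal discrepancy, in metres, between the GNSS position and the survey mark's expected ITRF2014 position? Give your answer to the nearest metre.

51 m

Observed coordinate differences: Δφ = +0.00238°, Δλ = -0.00384°.
Converting to metres (1° lat = 111195 m, cos φ = 0.974139): observed ΔN = 264.6 m, observed ΔE = -415.9 m.
Subtracting the expected shift leaves a residual of 264.6 − (224) = 40.6 m north and -415.9 − (-385) = -30.9 m east.
Residual distance = √(40.6² + (-30.9)²) = 51.1 m.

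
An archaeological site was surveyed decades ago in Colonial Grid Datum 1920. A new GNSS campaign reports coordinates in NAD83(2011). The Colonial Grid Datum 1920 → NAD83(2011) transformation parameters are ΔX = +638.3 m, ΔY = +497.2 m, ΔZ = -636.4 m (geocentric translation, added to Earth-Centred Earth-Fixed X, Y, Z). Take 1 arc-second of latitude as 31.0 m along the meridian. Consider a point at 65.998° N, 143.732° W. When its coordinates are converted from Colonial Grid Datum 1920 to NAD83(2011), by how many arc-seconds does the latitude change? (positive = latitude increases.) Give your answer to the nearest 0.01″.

sin φ = 0.913531, cos φ = 0.406769, sin λ = -0.591563, cos λ = -0.806259.
North component: ΔN = −sin φ cos λ·ΔX − sin φ sin λ·ΔY + cos φ·ΔZ = −(0.913531)(-0.806259)(638.3) − (0.913531)(-0.591563)(497.2) + (0.406769)(-636.4) = 479.96 m.
1° of latitude spans 3600 × 31.00 = 111600 m, so Δφ = 479.96 / 111600 × 3600 = 15.483″.

Δφ = 15.48″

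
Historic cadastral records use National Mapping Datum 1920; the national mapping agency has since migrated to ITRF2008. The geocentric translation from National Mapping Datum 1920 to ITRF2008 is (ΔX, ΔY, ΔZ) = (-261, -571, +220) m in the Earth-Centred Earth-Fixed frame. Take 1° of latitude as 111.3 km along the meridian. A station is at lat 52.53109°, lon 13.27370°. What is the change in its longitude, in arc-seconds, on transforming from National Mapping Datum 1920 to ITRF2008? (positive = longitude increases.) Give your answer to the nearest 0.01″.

sin φ = 0.793684, cos φ = 0.608331, sin λ = 0.229603, cos λ = 0.973284.
East component: ΔE = −sin λ·ΔX + cos λ·ΔY = −(0.229603)(-261) + (0.973284)(-571) = -495.82 m.
1° of latitude spans 111300 m; at latitude φ, 1° of longitude spans that × cos φ = 67707.2 m, so Δλ = -495.82 / 67707.2 × 3600 = -26.363″.

Δλ = -26.36″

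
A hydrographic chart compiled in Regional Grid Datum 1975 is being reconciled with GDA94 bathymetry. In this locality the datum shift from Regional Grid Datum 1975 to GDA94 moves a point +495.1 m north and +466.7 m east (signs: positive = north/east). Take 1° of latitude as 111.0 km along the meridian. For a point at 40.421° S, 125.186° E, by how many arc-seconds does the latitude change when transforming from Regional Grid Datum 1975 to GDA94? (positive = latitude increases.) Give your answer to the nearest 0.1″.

Δφ = 16.1″

1° of latitude = 111.0 km, so Δφ = 495.1 / 111000 = 0.0044604° = 16.057″.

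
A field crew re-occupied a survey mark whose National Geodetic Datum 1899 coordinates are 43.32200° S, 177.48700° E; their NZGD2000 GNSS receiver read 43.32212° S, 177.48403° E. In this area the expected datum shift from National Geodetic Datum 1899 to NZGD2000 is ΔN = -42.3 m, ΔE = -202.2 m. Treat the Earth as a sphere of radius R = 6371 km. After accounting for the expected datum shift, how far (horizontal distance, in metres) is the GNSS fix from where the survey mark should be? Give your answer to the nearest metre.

Observed coordinate differences: Δφ = -0.00012°, Δλ = -0.00297°.
Converting to metres (1° lat = 111195 m, cos φ = 0.727509): observed ΔN = -13.3 m, observed ΔE = -240.3 m.
Subtracting the expected shift leaves a residual of -13.3 − (-42.3) = 29.0 m north and -240.3 − (-202.2) = -38.1 m east.
Residual distance = √(29.0² + (-38.1)²) = 47.8 m.

48 m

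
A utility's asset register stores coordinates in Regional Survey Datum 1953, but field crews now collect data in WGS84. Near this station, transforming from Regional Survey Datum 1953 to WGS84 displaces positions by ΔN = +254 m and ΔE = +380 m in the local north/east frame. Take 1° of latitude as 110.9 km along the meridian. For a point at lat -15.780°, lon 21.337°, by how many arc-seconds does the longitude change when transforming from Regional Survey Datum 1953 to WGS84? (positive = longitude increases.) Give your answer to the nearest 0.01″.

Δλ = 12.82″

At latitude -15.780°, cos φ = 0.962313.
1° of longitude at this latitude = 110.9 × cos φ = 106.72 km, so Δλ = 380.0 / 106720.5 = 0.0035607° = 12.819″.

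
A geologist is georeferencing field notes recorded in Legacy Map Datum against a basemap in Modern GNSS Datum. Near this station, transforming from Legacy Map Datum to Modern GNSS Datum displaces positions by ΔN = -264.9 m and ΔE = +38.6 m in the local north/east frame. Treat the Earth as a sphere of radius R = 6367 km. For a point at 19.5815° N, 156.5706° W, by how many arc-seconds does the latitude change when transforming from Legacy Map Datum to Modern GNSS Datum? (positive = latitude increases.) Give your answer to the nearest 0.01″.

On a sphere of radius R, 1 rad of latitude = R, so Δφ = ΔN / R = -264.9 / 6367000 = -4.1605e-05 rad = -8.582″.

Δφ = -8.58″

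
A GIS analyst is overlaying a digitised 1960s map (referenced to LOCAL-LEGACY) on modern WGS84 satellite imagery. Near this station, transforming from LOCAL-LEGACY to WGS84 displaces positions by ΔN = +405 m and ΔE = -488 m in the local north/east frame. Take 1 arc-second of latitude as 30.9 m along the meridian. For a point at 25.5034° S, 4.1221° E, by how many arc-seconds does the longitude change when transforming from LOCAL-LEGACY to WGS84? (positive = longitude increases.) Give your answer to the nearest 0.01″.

At latitude -25.5034°, cos φ = 0.902560.
1″ of longitude at this latitude = 30.90 × cos φ = 27.8891 m, so Δλ = -488.0 / 27.8891 = -17.498″.

Δλ = -17.50″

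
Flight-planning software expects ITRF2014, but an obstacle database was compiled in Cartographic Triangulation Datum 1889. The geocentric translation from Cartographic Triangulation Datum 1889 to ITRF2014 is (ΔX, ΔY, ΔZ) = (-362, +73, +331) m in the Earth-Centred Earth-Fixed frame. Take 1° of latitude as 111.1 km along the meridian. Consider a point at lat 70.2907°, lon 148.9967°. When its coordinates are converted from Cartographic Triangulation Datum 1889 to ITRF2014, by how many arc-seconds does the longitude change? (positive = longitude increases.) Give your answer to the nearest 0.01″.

sin φ = 0.941416, cos φ = 0.337248, sin λ = 0.515087, cos λ = -0.857138.
East component: ΔE = −sin λ·ΔX + cos λ·ΔY = −(0.515087)(-362) + (-0.857138)(73) = 123.89 m.
1° of latitude spans 111100 m; at latitude φ, 1° of longitude spans that × cos φ = 37468.3 m, so Δλ = 123.89 / 37468.3 × 3600 = 11.904″.

Δλ = 11.90″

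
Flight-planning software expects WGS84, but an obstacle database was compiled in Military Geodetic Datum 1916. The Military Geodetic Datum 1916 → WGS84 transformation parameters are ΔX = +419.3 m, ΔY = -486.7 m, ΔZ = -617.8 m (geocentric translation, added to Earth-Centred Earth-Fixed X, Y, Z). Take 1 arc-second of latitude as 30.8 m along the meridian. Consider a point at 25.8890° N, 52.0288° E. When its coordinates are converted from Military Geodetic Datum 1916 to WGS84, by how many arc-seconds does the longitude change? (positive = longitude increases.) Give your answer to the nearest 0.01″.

Δλ = -22.74″

sin φ = 0.436629, cos φ = 0.899642, sin λ = 0.788320, cos λ = 0.615265.
East component: ΔE = −sin λ·ΔX + cos λ·ΔY = −(0.788320)(419.3) + (0.615265)(-486.7) = -629.99 m.
1° of latitude spans 3600 × 30.80 = 110880 m; at latitude φ, 1° of longitude spans that × cos φ = 99752.3 m, so Δλ = -629.99 / 99752.3 × 3600 = -22.736″.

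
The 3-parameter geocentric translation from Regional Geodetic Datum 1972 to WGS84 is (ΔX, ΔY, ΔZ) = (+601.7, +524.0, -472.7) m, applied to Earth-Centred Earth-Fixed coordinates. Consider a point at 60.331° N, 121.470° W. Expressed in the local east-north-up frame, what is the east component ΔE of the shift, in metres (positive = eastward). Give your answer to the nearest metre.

At φ = 60.331°, λ = -121.470°: sin φ = 0.868899, cos φ = 0.494989, sin λ = -0.852914, cos λ = -0.522052.
ΔE = −sin λ·ΔX + cos λ·ΔY = −(-0.852914)·(601.7) + (-0.522052)·(524.0) = 239.64 m.

ΔE = 240 m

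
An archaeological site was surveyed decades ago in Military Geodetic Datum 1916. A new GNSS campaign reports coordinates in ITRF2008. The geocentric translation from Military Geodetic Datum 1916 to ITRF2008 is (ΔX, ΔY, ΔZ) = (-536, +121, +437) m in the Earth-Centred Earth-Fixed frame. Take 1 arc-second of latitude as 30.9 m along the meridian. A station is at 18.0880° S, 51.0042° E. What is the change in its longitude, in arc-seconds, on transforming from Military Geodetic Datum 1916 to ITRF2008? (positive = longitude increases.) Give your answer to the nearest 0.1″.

Δλ = 16.8″

sin φ = -0.310477, cos φ = 0.950581, sin λ = 0.777192, cos λ = 0.629263.
East component: ΔE = −sin λ·ΔX + cos λ·ΔY = −(0.777192)(-536) + (0.629263)(121) = 492.72 m.
1° of latitude spans 3600 × 30.90 = 111240 m; at latitude φ, 1° of longitude spans that × cos φ = 105742.6 m, so Δλ = 492.72 / 105742.6 × 3600 = 16.774″.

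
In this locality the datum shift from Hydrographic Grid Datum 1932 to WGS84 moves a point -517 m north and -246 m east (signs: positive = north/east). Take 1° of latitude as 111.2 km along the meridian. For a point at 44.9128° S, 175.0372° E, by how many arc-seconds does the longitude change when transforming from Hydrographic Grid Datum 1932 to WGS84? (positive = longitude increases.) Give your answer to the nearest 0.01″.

At latitude -44.9128°, cos φ = 0.708182.
1° of longitude at this latitude = 111.2 × cos φ = 78.75 km, so Δλ = -246.0 / 78749.9 = -0.0031238° = -11.246″.

Δλ = -11.25″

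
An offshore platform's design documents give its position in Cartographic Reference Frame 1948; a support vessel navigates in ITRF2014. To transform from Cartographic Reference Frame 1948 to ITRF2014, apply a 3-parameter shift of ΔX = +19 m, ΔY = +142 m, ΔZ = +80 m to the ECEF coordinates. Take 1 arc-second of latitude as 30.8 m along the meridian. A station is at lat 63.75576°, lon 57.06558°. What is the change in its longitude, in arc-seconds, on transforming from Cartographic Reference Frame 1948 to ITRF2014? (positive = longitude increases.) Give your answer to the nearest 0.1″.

sin φ = 0.896917, cos φ = 0.442199, sin λ = 0.839293, cos λ = 0.543679.
East component: ΔE = −sin λ·ΔX + cos λ·ΔY = −(0.839293)(19) + (0.543679)(142) = 61.26 m.
1° of latitude spans 3600 × 30.80 = 110880 m; at latitude φ, 1° of longitude spans that × cos φ = 49031.0 m, so Δλ = 61.26 / 49031.0 × 3600 = 4.498″.

Δλ = 4.5″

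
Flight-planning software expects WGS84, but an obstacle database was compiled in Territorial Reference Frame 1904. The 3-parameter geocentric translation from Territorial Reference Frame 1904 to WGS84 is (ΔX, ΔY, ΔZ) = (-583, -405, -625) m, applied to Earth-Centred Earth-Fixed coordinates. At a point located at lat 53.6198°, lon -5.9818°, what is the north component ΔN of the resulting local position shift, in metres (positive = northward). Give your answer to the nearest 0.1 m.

The local north axis is (−sin φ cos λ, −sin φ sin λ, cos φ), giving ΔN = 466.817 − 33.980 − 370.713 = 62.12 m.

ΔN = 62.1 m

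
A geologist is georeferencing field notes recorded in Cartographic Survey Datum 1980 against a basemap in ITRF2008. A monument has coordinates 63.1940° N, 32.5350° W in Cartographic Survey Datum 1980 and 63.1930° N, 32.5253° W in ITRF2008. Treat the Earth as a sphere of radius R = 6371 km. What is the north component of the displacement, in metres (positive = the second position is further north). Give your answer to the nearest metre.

ΔN = -111 m

Δφ = 63.1930° − 63.1940° = -0.0010°; Δλ = -32.5253° − -32.5350° = +0.0097°.
1° along a meridian = πR/180 = 111195 m.
ΔN = Δφ × 111195 = -111.2 m; ΔE = Δλ × 111195 × cos(63.1940°) = +0.0097 × 111195 × 0.450971 = 486.4 m.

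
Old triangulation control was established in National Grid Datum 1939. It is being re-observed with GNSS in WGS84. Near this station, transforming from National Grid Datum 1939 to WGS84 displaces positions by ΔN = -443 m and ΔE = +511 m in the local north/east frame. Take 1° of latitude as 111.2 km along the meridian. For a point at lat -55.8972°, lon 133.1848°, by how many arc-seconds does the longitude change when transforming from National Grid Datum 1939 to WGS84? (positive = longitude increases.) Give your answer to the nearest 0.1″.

At latitude -55.8972°, cos φ = 0.560679.
1° of longitude at this latitude = 111.2 × cos φ = 62.35 km, so Δλ = 511.0 / 62347.6 = 0.0081960° = 29.506″.

Δλ = 29.5″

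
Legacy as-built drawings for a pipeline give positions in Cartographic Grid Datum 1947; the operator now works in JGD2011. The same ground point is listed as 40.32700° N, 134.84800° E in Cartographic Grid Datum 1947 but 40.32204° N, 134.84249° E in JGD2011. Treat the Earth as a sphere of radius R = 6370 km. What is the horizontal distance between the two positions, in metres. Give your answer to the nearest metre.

723 m

Δφ = 40.32204° − 40.32700° = -0.00496°; Δλ = 134.84249° − 134.84800° = -0.00551°.
1° along a meridian = πR/180 = 111177 m.
ΔN = Δφ × 111177 = -551.4 m; ΔE = Δλ × 111177 × cos(40.32700°) = -0.00551 × 111177 × 0.762363 = -467.0 m.
Distance = √(ΔE² + ΔN²) = √((-467.0)² + (-551.4)²) = 722.6 m.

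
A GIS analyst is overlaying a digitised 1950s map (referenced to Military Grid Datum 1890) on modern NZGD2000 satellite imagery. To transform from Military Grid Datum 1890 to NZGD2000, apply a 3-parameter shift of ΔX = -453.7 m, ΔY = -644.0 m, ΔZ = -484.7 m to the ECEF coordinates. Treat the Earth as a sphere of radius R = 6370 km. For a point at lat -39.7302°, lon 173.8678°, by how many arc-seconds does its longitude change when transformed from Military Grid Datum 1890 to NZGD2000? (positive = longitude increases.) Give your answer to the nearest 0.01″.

sin φ = -0.639173, cos φ = 0.769063, sin λ = 0.106823, cos λ = -0.994278.
East component: ΔE = −sin λ·ΔX + cos λ·ΔY = −(0.106823)(-453.7) + (-0.994278)(-644.0) = 688.78 m.
1° of latitude spans πR/180 = 111177 m; at latitude φ, 1° of longitude spans that × cos φ = 85502.5 m, so Δλ = 688.78 / 85502.5 × 3600 = 29.000″.

Δλ = 29.00″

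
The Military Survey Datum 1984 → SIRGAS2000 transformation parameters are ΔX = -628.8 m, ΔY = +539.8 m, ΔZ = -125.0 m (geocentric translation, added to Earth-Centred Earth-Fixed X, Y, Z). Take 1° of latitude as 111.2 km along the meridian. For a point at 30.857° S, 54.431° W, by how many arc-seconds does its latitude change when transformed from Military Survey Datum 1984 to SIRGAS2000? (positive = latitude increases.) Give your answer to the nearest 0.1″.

sin φ = -0.512897, cos φ = 0.858450, sin λ = -0.813416, cos λ = 0.581683.
North component: ΔN = −sin φ cos λ·ΔX − sin φ sin λ·ΔY + cos φ·ΔZ = −(-0.512897)(0.581683)(-628.8) − (-0.512897)(-0.813416)(539.8) + (0.858450)(-125.0) = -520.11 m.
1° of latitude spans 111200 m, so Δφ = -520.11 / 111200 × 3600 = -16.838″.

Δφ = -16.8″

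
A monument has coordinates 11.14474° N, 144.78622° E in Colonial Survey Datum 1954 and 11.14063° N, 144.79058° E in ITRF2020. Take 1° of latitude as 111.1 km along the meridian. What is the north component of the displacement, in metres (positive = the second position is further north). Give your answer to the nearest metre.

ΔN = -457 m

Δφ = 11.14063° − 11.14474° = -0.00411°; Δλ = 144.79058° − 144.78622° = +0.00436°.
ΔN = Δφ × 111100 = -456.6 m; ΔE = Δλ × 111100 × cos(11.14474°) = +0.00436 × 111100 × 0.981142 = 475.3 m.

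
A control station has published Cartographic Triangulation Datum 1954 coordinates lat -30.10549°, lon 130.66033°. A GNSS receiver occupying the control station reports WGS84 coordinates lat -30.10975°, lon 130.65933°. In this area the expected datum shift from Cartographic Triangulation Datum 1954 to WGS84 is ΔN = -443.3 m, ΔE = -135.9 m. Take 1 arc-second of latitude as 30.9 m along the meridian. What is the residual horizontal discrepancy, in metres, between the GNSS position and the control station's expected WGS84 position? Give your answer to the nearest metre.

50 m

Observed coordinate differences: Δφ = -0.00426°, Δλ = -0.00100°.
Converting to metres (1° lat = 111240 m, cos φ = 0.865103): observed ΔN = -473.9 m, observed ΔE = -96.2 m.
Subtracting the expected shift leaves a residual of -473.9 − (-443.3) = -30.6 m north and -96.2 − (-135.9) = 39.7 m east.
Residual distance = √((-30.6)² + 39.7²) = 50.1 m.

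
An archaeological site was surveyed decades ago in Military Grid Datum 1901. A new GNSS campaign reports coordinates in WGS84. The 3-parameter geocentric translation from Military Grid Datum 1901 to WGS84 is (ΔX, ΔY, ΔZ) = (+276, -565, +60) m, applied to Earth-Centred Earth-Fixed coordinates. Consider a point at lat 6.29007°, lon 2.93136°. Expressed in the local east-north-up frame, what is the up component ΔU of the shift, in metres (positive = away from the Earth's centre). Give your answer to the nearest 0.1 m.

The local up (radial) axis is (cos φ cos λ, cos φ sin λ, sin φ), giving ΔU = 273.980 − 28.720 + 6.574 = 251.83 m.

ΔU = 251.8 m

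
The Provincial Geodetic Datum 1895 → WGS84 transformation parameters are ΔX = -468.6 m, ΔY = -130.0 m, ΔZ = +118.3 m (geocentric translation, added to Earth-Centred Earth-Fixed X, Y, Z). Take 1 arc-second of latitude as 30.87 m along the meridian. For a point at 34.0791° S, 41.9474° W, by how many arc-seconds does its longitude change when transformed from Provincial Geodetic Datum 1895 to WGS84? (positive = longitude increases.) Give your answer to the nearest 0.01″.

sin φ = -0.560337, cos φ = 0.828265, sin λ = -0.668448, cos λ = 0.743759.
East component: ΔE = −sin λ·ΔX + cos λ·ΔY = −(-0.668448)(-468.6) + (0.743759)(-130.0) = -409.92 m.
1° of latitude spans 3600 × 30.87 = 111132 m; at latitude φ, 1° of longitude spans that × cos φ = 92046.7 m, so Δλ = -409.92 / 92046.7 × 3600 = -16.032″.

Δλ = -16.03″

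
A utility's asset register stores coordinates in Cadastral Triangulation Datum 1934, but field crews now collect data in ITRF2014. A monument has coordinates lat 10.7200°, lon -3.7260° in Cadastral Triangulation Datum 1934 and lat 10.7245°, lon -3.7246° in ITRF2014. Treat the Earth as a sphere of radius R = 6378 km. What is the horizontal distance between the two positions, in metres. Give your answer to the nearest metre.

Δφ = 10.7245° − 10.7200° = +0.0045°; Δλ = -3.7246° − -3.7260° = +0.0014°.
1° along a meridian = πR/180 = 111317 m.
ΔN = Δφ × 111317 = 500.9 m; ΔE = Δλ × 111317 × cos(10.7200°) = +0.0014 × 111317 × 0.982548 = 153.1 m.
Distance = √(ΔE² + ΔN²) = √(153.1² + 500.9²) = 523.8 m.

524 m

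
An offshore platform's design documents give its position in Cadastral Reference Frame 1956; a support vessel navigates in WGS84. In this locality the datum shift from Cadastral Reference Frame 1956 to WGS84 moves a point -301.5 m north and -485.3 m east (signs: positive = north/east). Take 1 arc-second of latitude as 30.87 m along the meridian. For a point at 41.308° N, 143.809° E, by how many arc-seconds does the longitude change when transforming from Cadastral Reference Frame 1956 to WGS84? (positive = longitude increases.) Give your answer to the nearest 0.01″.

At latitude 41.308°, cos φ = 0.751172.
1″ of longitude at this latitude = 30.87 × cos φ = 23.1887 m, so Δλ = -485.3 / 23.1887 = -20.928″.

Δλ = -20.93″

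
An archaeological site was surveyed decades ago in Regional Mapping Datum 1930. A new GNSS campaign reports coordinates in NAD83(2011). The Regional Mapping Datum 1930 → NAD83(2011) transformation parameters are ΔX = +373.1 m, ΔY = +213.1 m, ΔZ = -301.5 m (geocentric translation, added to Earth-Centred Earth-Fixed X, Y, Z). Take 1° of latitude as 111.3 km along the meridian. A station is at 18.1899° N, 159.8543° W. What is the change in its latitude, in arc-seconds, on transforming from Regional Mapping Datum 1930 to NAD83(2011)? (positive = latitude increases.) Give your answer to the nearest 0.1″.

Δφ = -5.0″

sin φ = 0.312167, cos φ = 0.950027, sin λ = -0.344409, cos λ = -0.938820.
North component: ΔN = −sin φ cos λ·ΔX − sin φ sin λ·ΔY + cos φ·ΔZ = −(0.312167)(-0.938820)(373.1) − (0.312167)(-0.344409)(213.1) + (0.950027)(-301.5) = -154.18 m.
1° of latitude spans 111300 m, so Δφ = -154.18 / 111300 × 3600 = -4.987″.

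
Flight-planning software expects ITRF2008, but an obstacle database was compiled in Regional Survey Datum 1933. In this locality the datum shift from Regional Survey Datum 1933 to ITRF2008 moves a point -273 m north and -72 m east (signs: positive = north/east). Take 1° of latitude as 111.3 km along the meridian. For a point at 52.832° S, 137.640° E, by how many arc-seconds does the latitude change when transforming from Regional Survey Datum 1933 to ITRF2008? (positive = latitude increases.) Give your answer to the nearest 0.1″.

1° of latitude = 111.3 km, so Δφ = -273.0 / 111300 = -0.0024528° = -8.830″.

Δφ = -8.8″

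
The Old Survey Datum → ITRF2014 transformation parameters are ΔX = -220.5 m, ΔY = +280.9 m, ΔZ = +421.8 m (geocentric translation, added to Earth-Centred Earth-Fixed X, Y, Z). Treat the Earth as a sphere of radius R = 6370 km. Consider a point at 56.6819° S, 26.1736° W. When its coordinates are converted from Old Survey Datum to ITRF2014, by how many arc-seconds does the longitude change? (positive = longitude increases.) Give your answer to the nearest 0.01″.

Δλ = 9.13″

sin φ = -0.835634, cos φ = 0.549287, sin λ = -0.441092, cos λ = 0.897462.
East component: ΔE = −sin λ·ΔX + cos λ·ΔY = −(-0.441092)(-220.5) + (0.897462)(280.9) = 154.84 m.
1° of latitude spans πR/180 = 111177 m; at latitude φ, 1° of longitude spans that × cos φ = 61068.3 m, so Δλ = 154.84 / 61068.3 × 3600 = 9.128″.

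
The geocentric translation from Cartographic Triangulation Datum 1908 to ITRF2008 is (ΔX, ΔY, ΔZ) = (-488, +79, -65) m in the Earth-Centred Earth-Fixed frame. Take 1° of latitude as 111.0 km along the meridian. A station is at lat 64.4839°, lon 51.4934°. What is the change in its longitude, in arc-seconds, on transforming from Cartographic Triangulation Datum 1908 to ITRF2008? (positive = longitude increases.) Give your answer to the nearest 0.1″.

Δλ = 32.5″

sin φ = 0.902464, cos φ = 0.430765, sin λ = 0.782536, cos λ = 0.622605.
East component: ΔE = −sin λ·ΔX + cos λ·ΔY = −(0.782536)(-488) + (0.622605)(79) = 431.06 m.
1° of latitude spans 111000 m; at latitude φ, 1° of longitude spans that × cos φ = 47814.9 m, so Δλ = 431.06 / 47814.9 × 3600 = 32.455″.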